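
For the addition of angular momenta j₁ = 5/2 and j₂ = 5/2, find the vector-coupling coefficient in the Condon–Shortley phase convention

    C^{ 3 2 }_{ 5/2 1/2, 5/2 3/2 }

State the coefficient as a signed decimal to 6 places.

triangle: 2!×3!×3!/9! = 72/362880
(j±m)!: 3!×2!×4!×1!×5!×1! = 34560
prefactor² = (2J+1)×Δ×N² = 48
  k=1: −1/(1!×1!×1!×3!×2!×0!) = -1/12
  k=2: +1/(2!×0!×0!×2!×3!×1!) = 1/24
Σ = -1/24  ⇒  CG² = 48×(-1/24)² = 1/12
CG = −√(1/12) = -0.288675

-0.288675  (= −√(1/12))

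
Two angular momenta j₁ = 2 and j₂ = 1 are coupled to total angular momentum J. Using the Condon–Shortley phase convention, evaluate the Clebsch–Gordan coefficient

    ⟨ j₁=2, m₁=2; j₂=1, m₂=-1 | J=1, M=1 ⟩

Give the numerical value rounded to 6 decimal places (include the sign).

+√(3/5) = +0.774597

√[3·2!2!0!/5! · 4!0!0!2!2!0!] = √(48/5)
  +(−1)^0/∏(0,2,0,0,2,0)! = 1/4  (running 1/4)
⟨..|..⟩ = √(48/5)·(1/4) = +0.774597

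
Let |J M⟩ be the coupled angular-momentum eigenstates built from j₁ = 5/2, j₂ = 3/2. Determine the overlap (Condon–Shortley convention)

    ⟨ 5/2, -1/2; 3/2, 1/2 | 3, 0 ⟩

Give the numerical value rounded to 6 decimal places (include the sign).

−√(1/5) = -0.447214

√[7·1!4!2!/8! · 2!3!2!1!3!3!] = √(36/5)
  +(−1)^0/∏(0,1,3,2,1,0)! = 1/12  (running 1/12)
  +(−1)^1/∏(1,0,2,1,2,1)! = -1/4  (running -1/6)
⟨..|..⟩ = √(36/5)·(-1/6) = -0.447214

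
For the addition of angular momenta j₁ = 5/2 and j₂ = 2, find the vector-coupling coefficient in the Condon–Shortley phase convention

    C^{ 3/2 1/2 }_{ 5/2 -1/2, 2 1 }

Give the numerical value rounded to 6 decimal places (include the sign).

triangle: 3!·2!·1!/7! = 12/5040
(j±m)!: 2!·3!·3!·1!·2!·1! = 144
prefactor² = (2J+1)·Δ·N² = 48/35
  k=2: +1/(2!·1!·1!·1!·1!·0!) = 1/2
  k=3: −1/(3!·0!·0!·0!·2!·1!) = -1/12
Σ = 5/12  ⇒  CG² = 48/35·5/12² = 5/21
CG = +√(5/21) = +0.487950

+0.487950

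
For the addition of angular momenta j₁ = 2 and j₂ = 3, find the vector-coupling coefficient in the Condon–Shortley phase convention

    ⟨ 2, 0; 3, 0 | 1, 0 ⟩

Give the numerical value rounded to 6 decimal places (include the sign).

+0.507093  (= +√(9/35))

√[3·4!0!2!/7! · 2!2!3!3!1!1!] = √(144/35)
  +(−1)^2/∏(2,2,0,1,0,1)! = 1/4  (running 1/4)
⟨..|..⟩ = √(144/35)·(1/4) = +0.507093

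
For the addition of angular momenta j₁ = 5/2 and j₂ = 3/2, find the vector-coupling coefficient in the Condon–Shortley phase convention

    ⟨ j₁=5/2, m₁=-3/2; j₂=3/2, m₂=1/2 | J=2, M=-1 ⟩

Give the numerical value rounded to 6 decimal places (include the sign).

+0.154303

√[5·2!3!1!/7! · 1!4!2!1!1!3!] = √(24/7)
  +(−1)^1/∏(1,1,3,1,0,0)! = -1/6  (running -1/6)
  +(−1)^2/∏(2,0,2,0,1,1)! = 1/4  (running 1/12)
⟨..|..⟩ = √(24/7)·(1/12) = +0.154303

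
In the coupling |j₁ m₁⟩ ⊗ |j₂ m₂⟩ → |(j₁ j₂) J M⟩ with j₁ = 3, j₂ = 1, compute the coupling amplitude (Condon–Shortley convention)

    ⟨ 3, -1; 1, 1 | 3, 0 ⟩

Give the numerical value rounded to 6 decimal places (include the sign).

√[7·1!5!1!/8! · 2!4!2!0!3!3!] = √(72)
  +(−1)^1/∏(1,0,3,1,2,0)! = -1/12  (running -1/12)
⟨..|..⟩ = √(72)·(-1/12) = -0.707107

−√(1/2) ≈ -0.707107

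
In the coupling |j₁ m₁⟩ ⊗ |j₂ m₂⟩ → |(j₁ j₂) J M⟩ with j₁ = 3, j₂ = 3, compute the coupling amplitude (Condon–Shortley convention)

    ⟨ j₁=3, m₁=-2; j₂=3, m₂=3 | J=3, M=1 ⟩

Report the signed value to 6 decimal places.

j₁+j₂−J=3  J+j₁−j₂=3  J−j₁+j₂=3  j₁+j₂+J+1=10
(j₁±m₁, j₂±m₂, J±M) = (1,5,6,0,4,2)
P² = 1728
sum k=3..3:
  [3] −1/72 = -1/72
S = -1/72
C² = P²·S² = 1/3 ; C = -0.577350

-0.577350  (= −√(1/3))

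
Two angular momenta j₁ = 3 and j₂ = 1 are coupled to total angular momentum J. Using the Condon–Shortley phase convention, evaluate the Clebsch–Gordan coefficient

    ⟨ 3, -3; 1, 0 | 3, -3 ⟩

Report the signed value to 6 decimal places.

-0.866025

j₁+j₂−J=1  J+j₁−j₂=5  J−j₁+j₂=1  j₁+j₂+J+1=8
(j₁±m₁, j₂±m₂, J±M) = (0,6,1,1,0,6)
P² = 10800
sum k=1..1:
  [1] −1/120 = -1/120
S = -1/120
C² = P²·S² = 3/4 ; C = -0.866025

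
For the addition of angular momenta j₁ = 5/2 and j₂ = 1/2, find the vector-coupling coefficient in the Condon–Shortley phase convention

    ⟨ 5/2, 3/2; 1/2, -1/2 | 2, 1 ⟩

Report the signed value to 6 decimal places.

+√(2/3) = +0.816497

j₁+j₂−J=1  J+j₁−j₂=4  J−j₁+j₂=0  j₁+j₂+J+1=6
(j₁±m₁, j₂±m₂, J±M) = (4,1,0,1,3,1)
P² = 24
sum k=0..0:
  [0] +1/6 = 1/6
S = 1/6
C² = P²·S² = 2/3 ; C = +0.816497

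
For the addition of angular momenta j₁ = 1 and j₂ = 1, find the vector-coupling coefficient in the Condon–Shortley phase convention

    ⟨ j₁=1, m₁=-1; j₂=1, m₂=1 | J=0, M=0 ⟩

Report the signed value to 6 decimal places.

triangle: 2!×0!×0!/3! = 2/6
(j±m)!: 0!×2!×2!×0!×0!×0! = 4
prefactor² = (2J+1)×Δ×N² = 4/3
  k=2: +1/(2!×0!×0!×0!×0!×0!) = 1/2
Σ = 1/2  ⇒  CG² = 4/3×1/2² = 1/3
CG = +√(1/3) = +0.577350

+0.577350  (= +√(1/3))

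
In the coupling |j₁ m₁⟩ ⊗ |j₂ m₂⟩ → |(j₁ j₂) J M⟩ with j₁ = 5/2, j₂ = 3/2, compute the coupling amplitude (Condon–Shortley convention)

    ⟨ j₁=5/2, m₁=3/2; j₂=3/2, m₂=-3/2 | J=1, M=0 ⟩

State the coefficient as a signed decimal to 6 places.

+√(1/5) = +0.447214

√[3·3!2!0!/6! · 4!1!0!3!1!1!] = √(36/5)
  +(−1)^0/∏(0,3,1,0,1,0)! = 1/6  (running 1/6)
⟨..|..⟩ = √(36/5)·(1/6) = +0.447214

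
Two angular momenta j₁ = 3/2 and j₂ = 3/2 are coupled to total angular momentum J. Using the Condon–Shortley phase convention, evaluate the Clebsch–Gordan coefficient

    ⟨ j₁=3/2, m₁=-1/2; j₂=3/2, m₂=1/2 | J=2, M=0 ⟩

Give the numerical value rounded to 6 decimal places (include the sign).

−√(1/4) = -0.500000

√[5·1!2!2!/6! · 1!2!2!1!2!2!] = √(4/9)
  +(−1)^0/∏(0,1,2,2,0,0)! = 1/4  (running 1/4)
  +(−1)^1/∏(1,0,1,1,1,1)! = -1  (running -3/4)
⟨..|..⟩ = √(4/9)·(-3/4) = -0.500000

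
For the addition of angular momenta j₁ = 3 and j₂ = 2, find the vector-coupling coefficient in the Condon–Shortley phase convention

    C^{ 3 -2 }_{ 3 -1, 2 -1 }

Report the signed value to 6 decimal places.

-0.500000  (= −√(1/4))

triangle: 2!·4!·2!/9! = 96/362880
(j±m)!: 2!·4!·1!·3!·1!·5! = 34560
prefactor² = (2J+1)·Δ·N² = 64
  k=0: +1/(0!·2!·4!·1!·0!·1!) = 1/48
  k=1: −1/(1!·1!·3!·0!·1!·2!) = -1/12
Σ = -1/16  ⇒  CG² = 64·(-1/16)² = 1/4
CG = −√(1/4) = -0.500000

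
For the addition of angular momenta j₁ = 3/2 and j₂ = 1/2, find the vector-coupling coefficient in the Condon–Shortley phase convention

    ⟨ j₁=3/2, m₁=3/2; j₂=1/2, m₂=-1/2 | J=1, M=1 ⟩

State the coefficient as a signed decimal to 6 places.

+√(3/4) ≈ +0.866025

√[3·1!2!0!/4! · 3!0!0!1!2!0!] = √(3)
  +(−1)^0/∏(0,1,0,0,2,0)! = 1/2  (running 1/2)
⟨..|..⟩ = √(3)·(1/2) = +0.866025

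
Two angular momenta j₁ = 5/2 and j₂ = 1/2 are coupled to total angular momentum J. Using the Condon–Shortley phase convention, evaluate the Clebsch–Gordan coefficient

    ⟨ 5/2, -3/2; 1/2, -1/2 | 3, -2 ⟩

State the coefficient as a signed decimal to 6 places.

+√(5/6) = +0.912871

triangle: 0!*5!*1!/7! = 120/5040
(j±m)!: 1!*4!*0!*1!*1!*5! = 2880
prefactor² = (2J+1)*Δ*N² = 480
  k=0: +1/(0!*0!*4!*0!*1!*1!) = 1/24
Σ = 1/24  ⇒  CG² = 480*1/24² = 5/6
CG = +√(5/6) = +0.912871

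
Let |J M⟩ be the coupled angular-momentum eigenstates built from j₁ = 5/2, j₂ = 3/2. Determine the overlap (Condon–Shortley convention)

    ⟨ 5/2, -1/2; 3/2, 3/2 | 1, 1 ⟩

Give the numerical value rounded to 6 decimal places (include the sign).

j₁+j₂−J=3  J+j₁−j₂=2  J−j₁+j₂=0  j₁+j₂+J+1=6
(j₁±m₁, j₂±m₂, J±M) = (2,3,3,0,2,0)
P² = 36/5
sum k=3..3:
  [3] −1/12 = -1/12
S = -1/12
C² = P²·S² = 1/20 ; C = -0.223607

-0.223607  (= −√(1/20))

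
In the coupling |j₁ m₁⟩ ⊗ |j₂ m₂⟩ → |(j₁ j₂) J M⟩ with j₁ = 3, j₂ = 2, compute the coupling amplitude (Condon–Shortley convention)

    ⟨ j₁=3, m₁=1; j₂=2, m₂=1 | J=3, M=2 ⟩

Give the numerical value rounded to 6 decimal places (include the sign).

√[7·2!4!2!/9! · 4!2!3!1!5!1!] = √(64)
  +(−1)^1/∏(1,1,1,2,3,0)! = -1/12  (running -1/12)
  +(−1)^2/∏(2,0,0,1,4,1)! = 1/48  (running -1/16)
⟨..|..⟩ = √(64)·(-1/16) = -0.500000

-0.500000  (= −√(1/4))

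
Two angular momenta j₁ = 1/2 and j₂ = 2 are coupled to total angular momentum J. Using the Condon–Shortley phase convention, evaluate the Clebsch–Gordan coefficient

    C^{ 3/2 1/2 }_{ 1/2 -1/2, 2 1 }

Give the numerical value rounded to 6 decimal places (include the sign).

−√(3/5) = -0.774597

√[4·1!0!3!/5! · 0!1!3!1!2!1!] = √(12/5)
  +(−1)^1/∏(1,0,0,2,0,1)! = -1/2  (running -1/2)
⟨..|..⟩ = √(12/5)·(-1/2) = -0.774597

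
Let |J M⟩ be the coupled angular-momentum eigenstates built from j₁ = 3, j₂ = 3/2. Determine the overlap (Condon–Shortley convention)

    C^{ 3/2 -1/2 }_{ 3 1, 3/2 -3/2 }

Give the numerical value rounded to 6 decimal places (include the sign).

√[4·3!3!0!/7! · 4!2!0!3!1!2!] = √(576/35)
  +(−1)^0/∏(0,3,2,0,1,0)! = 1/12  (running 1/12)
⟨..|..⟩ = √(576/35)·(1/12) = +0.338062

+√(4/35) = +0.338062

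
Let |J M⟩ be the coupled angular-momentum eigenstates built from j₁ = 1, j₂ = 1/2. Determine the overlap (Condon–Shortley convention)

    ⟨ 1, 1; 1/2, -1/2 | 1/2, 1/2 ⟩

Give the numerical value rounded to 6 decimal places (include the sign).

j₁+j₂−J=1  J+j₁−j₂=1  J−j₁+j₂=0  j₁+j₂+J+1=3
(j₁±m₁, j₂±m₂, J±M) = (2,0,0,1,1,0)
P² = 2/3
sum k=0..0:
  [0] +1/1 = 1
S = 1
C² = P²·S² = 2/3 ; C = +0.816497

+√(2/3) = +0.816497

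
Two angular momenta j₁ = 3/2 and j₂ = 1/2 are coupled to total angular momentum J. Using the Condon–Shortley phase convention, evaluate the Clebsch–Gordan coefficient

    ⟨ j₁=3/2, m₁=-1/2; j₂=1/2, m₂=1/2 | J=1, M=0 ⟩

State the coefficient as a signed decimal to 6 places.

-0.707107

j₁+j₂−J=1  J+j₁−j₂=2  J−j₁+j₂=0  j₁+j₂+J+1=4
(j₁±m₁, j₂±m₂, J±M) = (1,2,1,0,1,1)
P² = 1/2
sum k=1..1:
  [1] −1/1 = -1
S = -1
C² = P²·S² = 1/2 ; C = -0.707107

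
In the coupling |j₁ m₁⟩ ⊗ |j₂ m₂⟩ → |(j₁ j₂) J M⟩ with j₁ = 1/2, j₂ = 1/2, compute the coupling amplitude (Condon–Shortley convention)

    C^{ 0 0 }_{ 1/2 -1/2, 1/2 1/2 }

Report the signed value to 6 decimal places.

√[1·1!0!0!/2! · 0!1!1!0!0!0!] = √(1/2)
  +(−1)^1/∏(1,0,0,0,0,0)! = -1  (running -1)
⟨..|..⟩ = √(1/2)·(-1) = -0.707107

−√(1/2) = -0.707107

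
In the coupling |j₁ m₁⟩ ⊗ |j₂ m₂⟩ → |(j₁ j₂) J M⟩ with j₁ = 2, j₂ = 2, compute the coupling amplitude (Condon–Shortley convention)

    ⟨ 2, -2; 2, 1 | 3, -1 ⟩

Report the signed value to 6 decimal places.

j₁+j₂−J=1  J+j₁−j₂=3  J−j₁+j₂=3  j₁+j₂+J+1=8
(j₁±m₁, j₂±m₂, J±M) = (0,4,3,1,2,4)
P² = 216/5
sum k=1..1:
  [1] −1/12 = -1/12
S = -1/12
C² = P²·S² = 3/10 ; C = -0.547723

-0.547723  (= −√(3/10))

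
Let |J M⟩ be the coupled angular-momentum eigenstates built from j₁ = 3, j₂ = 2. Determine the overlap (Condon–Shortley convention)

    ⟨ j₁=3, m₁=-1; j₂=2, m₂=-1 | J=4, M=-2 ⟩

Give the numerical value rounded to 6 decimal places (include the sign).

+0.188982  (= +√(1/28))

j₁+j₂−J=1  J+j₁−j₂=5  J−j₁+j₂=3  j₁+j₂+J+1=10
(j₁±m₁, j₂±m₂, J±M) = (2,4,1,3,2,6)
P² = 5184/7
sum k=0..1:
  [0] +1/48 = 1/48
  [1] −1/72 = -1/72
S = 1/144
C² = P²·S² = 1/28 ; C = +0.188982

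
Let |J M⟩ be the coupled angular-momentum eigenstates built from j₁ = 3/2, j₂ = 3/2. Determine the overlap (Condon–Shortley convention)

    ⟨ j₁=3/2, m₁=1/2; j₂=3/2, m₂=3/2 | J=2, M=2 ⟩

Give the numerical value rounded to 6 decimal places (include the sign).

j₁+j₂−J=1  J+j₁−j₂=2  J−j₁+j₂=2  j₁+j₂+J+1=6
(j₁±m₁, j₂±m₂, J±M) = (2,1,3,0,4,0)
P² = 8
sum k=1..1:
  [1] −1/4 = -1/4
S = -1/4
C² = P²·S² = 1/2 ; C = -0.707107

-0.707107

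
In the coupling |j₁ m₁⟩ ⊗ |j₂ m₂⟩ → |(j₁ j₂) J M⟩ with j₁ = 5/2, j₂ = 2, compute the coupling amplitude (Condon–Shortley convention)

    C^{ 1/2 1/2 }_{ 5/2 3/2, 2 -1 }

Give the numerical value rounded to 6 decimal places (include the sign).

-0.516398

triangle: 4!×1!×0!/6! = 24/720
(j±m)!: 4!×1!×1!×3!×1!×0! = 144
prefactor² = (2J+1)×Δ×N² = 48/5
  k=1: −1/(1!×3!×0!×0!×1!×0!) = -1/6
Σ = -1/6  ⇒  CG² = 48/5×(-1/6)² = 4/15
CG = −√(4/15) = -0.516398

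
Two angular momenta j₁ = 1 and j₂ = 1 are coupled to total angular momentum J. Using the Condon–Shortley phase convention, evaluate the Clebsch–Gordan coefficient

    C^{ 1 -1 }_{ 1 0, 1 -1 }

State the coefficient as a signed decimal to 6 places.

+√(1/2) = +0.707107

j₁+j₂−J=1  J+j₁−j₂=1  J−j₁+j₂=1  j₁+j₂+J+1=4
(j₁±m₁, j₂±m₂, J±M) = (1,1,0,2,0,2)
P² = 1/2
sum k=0..0:
  [0] +1/1 = 1
S = 1
C² = P²·S² = 1/2 ; C = +0.707107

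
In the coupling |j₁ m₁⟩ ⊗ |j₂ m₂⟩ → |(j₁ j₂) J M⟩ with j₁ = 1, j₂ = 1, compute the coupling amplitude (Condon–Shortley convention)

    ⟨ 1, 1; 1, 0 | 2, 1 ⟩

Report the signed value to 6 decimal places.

triangle: 0!·2!·2!/5! = 4/120
(j±m)!: 2!·0!·1!·1!·3!·1! = 12
prefactor² = (2J+1)·Δ·N² = 2
  k=0: +1/(0!·0!·0!·1!·2!·1!) = 1/2
Σ = 1/2  ⇒  CG² = 2·1/2² = 1/2
CG = +√(1/2) = +0.707107

+√(1/2) = +0.707107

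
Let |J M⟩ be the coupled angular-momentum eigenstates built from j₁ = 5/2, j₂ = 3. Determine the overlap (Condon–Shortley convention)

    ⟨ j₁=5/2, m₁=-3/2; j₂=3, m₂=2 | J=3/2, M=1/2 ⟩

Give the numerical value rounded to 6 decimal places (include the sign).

√[4·4!1!2!/8! · 1!4!5!1!2!1!] = √(192/7)
  +(−1)^3/∏(3,1,1,2,0,0)! = -1/12  (running -1/12)
  +(−1)^4/∏(4,0,0,1,1,1)! = 1/24  (running -1/24)
⟨..|..⟩ = √(192/7)·(-1/24) = -0.218218

−√(1/21) ≈ -0.218218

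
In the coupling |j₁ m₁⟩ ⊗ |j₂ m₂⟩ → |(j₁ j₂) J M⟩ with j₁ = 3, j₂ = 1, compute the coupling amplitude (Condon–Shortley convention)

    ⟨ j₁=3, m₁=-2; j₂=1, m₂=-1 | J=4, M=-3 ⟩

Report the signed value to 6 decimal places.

√[9·0!6!2!/9! · 1!5!0!2!1!7!] = √(43200)
  +(−1)^0/∏(0,0,5,0,1,2)! = 1/240  (running 1/240)
⟨..|..⟩ = √(43200)·(1/240) = +0.866025

+0.866025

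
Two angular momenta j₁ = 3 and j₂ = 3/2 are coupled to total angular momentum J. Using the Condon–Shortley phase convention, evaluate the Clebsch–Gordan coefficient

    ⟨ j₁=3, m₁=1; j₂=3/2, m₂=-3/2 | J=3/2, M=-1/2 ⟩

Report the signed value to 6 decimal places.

√[4·3!3!0!/7! · 4!2!0!3!1!2!] = √(576/35)
  +(−1)^0/∏(0,3,2,0,1,0)! = 1/12  (running 1/12)
⟨..|..⟩ = √(576/35)·(1/12) = +0.338062

+√(4/35) = +0.338062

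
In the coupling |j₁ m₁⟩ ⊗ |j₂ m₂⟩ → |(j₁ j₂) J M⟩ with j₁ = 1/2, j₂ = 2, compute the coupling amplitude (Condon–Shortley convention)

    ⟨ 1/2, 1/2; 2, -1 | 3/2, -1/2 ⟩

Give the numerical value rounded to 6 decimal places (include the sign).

+0.774597  (= +√(3/5))

triangle: 1!·0!·3!/5! = 6/120
(j±m)!: 1!·0!·1!·3!·1!·2! = 12
prefactor² = (2J+1)·Δ·N² = 12/5
  k=0: +1/(0!·1!·0!·1!·0!·2!) = 1/2
Σ = 1/2  ⇒  CG² = 12/5·1/2² = 3/5
CG = +√(3/5) = +0.774597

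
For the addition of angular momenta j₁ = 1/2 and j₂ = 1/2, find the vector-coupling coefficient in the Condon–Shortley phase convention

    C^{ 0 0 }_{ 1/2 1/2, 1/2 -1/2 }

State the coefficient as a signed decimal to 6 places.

j₁+j₂−J=1  J+j₁−j₂=0  J−j₁+j₂=0  j₁+j₂+J+1=2
(j₁±m₁, j₂±m₂, J±M) = (1,0,0,1,0,0)
P² = 1/2
sum k=0..0:
  [0] +1/1 = 1
S = 1
C² = P²·S² = 1/2 ; C = +0.707107

+√(1/2) ≈ +0.707107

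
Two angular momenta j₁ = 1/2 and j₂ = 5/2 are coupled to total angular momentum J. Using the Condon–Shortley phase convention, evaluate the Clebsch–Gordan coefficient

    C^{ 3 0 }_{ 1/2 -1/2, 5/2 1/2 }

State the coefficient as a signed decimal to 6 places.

j₁+j₂−J=0  J+j₁−j₂=1  J−j₁+j₂=5  j₁+j₂+J+1=7
(j₁±m₁, j₂±m₂, J±M) = (0,1,3,2,3,3)
P² = 72
sum k=0..0:
  [0] +1/12 = 1/12
S = 1/12
C² = P²·S² = 1/2 ; C = +0.707107

+0.707107  (= +√(1/2))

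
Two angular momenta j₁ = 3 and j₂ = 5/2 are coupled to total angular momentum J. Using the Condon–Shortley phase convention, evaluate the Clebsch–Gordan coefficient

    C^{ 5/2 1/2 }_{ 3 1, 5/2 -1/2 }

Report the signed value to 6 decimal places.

triangle: 3!×3!×2!/9! = 72/362880
(j±m)!: 4!×2!×2!×3!×3!×2! = 6912
prefactor² = (2J+1)×Δ×N² = 288/35
  k=0: +1/(0!×3!×2!×2!×1!×0!) = 1/24
  k=1: −1/(1!×2!×1!×1!×2!×1!) = -1/4
  k=2: +1/(2!×1!×0!×0!×3!×2!) = 1/24
Σ = -1/6  ⇒  CG² = 288/35×(-1/6)² = 8/35
CG = −√(8/35) = -0.478091

-0.478091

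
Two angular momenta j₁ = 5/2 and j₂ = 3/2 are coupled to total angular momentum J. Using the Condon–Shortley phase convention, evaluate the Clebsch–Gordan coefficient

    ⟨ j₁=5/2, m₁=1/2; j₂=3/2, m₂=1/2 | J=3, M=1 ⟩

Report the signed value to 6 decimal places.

triangle: 1!×4!×2!/8! = 48/40320
(j±m)!: 3!×2!×2!×1!×4!×2! = 1152
prefactor² = (2J+1)×Δ×N² = 48/5
  k=0: +1/(0!×1!×2!×2!×2!×0!) = 1/8
  k=1: −1/(1!×0!×1!×1!×3!×1!) = -1/6
Σ = -1/24  ⇒  CG² = 48/5×(-1/24)² = 1/60
CG = −√(1/60) = -0.129099

−√(1/60) = -0.129099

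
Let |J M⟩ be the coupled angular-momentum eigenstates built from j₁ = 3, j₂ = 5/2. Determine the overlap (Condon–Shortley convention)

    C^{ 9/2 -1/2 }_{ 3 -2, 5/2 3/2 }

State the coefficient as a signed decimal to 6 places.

triangle: 1!·5!·4!/11! = 2880/39916800
(j±m)!: 1!·5!·4!·1!·4!·5! = 8294400
prefactor² = (2J+1)·Δ·N² = 460800/77
  k=0: +1/(0!·1!·5!·4!·0!·0!) = 1/2880
  k=1: −1/(1!·0!·4!·3!·1!·1!) = -1/144
Σ = -19/2880  ⇒  CG² = 460800/77·(-19/2880)² = 361/1386
CG = −√(361/1386) = -0.510355

-0.510355  (= −√(361/1386))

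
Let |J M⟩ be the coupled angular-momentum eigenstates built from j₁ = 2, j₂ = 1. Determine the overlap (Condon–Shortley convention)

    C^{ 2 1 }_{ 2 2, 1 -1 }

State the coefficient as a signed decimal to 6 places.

+√(1/3) ≈ +0.577350

√[5·1!3!1!/6! · 4!0!0!2!3!1!] = √(12)
  +(−1)^0/∏(0,1,0,0,3,1)! = 1/6  (running 1/6)
⟨..|..⟩ = √(12)·(1/6) = +0.577350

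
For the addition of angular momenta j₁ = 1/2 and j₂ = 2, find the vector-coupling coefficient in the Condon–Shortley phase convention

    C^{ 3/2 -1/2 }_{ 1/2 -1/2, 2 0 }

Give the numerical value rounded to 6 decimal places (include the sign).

-0.632456  (= −√(2/5))

triangle: 1!×0!×3!/5! = 6/120
(j±m)!: 0!×1!×2!×2!×1!×2! = 8
prefactor² = (2J+1)×Δ×N² = 8/5
  k=1: −1/(1!×0!×0!×1!×0!×2!) = -1/2
Σ = -1/2  ⇒  CG² = 8/5×(-1/2)² = 2/5
CG = −√(2/5) = -0.632456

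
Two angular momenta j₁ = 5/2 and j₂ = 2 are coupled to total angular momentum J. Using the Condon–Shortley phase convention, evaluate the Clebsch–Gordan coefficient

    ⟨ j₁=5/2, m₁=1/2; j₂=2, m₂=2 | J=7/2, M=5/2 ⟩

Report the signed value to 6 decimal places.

−√(32/63) = -0.712697

triangle: 1!*4!*3!/9! = 144/362880
(j±m)!: 3!*2!*4!*0!*6!*1! = 207360
prefactor² = (2J+1)*Δ*N² = 4608/7
  k=1: −1/(1!*0!*1!*3!*3!*0!) = -1/36
Σ = -1/36  ⇒  CG² = 4608/7*(-1/36)² = 32/63
CG = −√(32/63) = -0.712697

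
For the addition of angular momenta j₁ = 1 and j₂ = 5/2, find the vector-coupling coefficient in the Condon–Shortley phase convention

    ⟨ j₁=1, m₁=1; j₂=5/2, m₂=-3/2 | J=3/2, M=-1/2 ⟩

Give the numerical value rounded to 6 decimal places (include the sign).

+0.632456

√[4·2!0!3!/6! · 2!0!1!4!1!2!] = √(32/5)
  +(−1)^0/∏(0,2,0,1,0,2)! = 1/4  (running 1/4)
⟨..|..⟩ = √(32/5)·(1/4) = +0.632456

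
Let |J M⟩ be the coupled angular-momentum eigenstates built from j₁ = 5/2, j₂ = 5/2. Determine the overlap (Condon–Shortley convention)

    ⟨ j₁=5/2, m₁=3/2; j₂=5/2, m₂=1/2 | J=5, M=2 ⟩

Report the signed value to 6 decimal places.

+√(5/12) ≈ +0.645497

triangle: 0!×5!×5!/11! = 14400/39916800
(j±m)!: 4!×1!×3!×2!×7!×3! = 8709120
prefactor² = (2J+1)×Δ×N² = 34560
  k=0: +1/(0!×0!×1!×3!×4!×2!) = 1/288
Σ = 1/288  ⇒  CG² = 34560×1/288² = 5/12
CG = +√(5/12) = +0.645497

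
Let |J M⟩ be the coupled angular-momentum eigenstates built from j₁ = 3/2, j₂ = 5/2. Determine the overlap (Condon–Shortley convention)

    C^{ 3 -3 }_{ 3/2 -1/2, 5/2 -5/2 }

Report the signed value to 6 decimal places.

+0.790569  (= +√(5/8))

triangle: 1!·2!·4!/8! = 48/40320
(j±m)!: 1!·2!·0!·5!·0!·6! = 172800
prefactor² = (2J+1)·Δ·N² = 1440
  k=0: +1/(0!·1!·2!·0!·0!·4!) = 1/48
Σ = 1/48  ⇒  CG² = 1440·1/48² = 5/8
CG = +√(5/8) = +0.790569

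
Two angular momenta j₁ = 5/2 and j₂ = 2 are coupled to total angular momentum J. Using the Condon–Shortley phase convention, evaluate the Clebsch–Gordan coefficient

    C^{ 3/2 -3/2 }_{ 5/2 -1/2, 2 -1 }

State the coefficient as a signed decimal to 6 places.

-0.507093  (= −√(9/35))

j₁+j₂−J=3  J+j₁−j₂=2  J−j₁+j₂=1  j₁+j₂+J+1=7
(j₁±m₁, j₂±m₂, J±M) = (2,3,1,3,0,3)
P² = 144/35
sum k=1..1:
  [1] −1/4 = -1/4
S = -1/4
C² = P²·S² = 9/35 ; C = -0.507093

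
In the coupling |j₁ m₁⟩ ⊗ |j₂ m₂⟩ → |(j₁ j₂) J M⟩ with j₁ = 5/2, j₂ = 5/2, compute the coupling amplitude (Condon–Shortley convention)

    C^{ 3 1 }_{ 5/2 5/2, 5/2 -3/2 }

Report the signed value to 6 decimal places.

√[7·2!3!3!/9! · 5!0!1!4!4!2!] = √(192)
  +(−1)^0/∏(0,2,0,1,3,2)! = 1/24  (running 1/24)
⟨..|..⟩ = √(192)·(1/24) = +0.577350

+√(1/3) ≈ +0.577350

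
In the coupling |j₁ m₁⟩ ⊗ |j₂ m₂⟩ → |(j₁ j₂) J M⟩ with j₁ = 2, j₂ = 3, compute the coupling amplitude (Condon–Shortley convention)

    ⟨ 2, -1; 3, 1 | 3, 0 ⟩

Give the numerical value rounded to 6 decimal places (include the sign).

+0.182574  (= +√(1/30))

triangle: 2!·2!·4!/9! = 96/362880
(j±m)!: 1!·3!·4!·2!·3!·3! = 10368
prefactor² = (2J+1)·Δ·N² = 96/5
  k=1: −1/(1!·1!·2!·3!·0!·1!) = -1/12
  k=2: +1/(2!·0!·1!·2!·1!·2!) = 1/8
Σ = 1/24  ⇒  CG² = 96/5·1/24² = 1/30
CG = +√(1/30) = +0.182574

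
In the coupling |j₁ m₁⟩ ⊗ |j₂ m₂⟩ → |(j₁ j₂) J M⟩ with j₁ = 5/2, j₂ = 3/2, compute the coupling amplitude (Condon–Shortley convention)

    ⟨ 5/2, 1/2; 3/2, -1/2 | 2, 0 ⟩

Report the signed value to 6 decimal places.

j₁+j₂−J=2  J+j₁−j₂=3  J−j₁+j₂=1  j₁+j₂+J+1=7
(j₁±m₁, j₂±m₂, J±M) = (3,2,1,2,2,2)
P² = 8/7
sum k=0..1:
  [0] +1/4 = 1/4
  [1] −1/2 = -1/2
S = -1/4
C² = P²·S² = 1/14 ; C = -0.267261

-0.267261  (= −√(1/14))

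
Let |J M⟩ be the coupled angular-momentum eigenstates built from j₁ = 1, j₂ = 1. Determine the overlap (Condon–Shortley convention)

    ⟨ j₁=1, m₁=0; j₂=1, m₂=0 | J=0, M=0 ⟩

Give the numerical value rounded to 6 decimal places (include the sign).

j₁+j₂−J=2  J+j₁−j₂=0  J−j₁+j₂=0  j₁+j₂+J+1=3
(j₁±m₁, j₂±m₂, J±M) = (1,1,1,1,0,0)
P² = 1/3
sum k=1..1:
  [1] −1/1 = -1
S = -1
C² = P²·S² = 1/3 ; C = -0.577350

-0.577350  (= −√(1/3))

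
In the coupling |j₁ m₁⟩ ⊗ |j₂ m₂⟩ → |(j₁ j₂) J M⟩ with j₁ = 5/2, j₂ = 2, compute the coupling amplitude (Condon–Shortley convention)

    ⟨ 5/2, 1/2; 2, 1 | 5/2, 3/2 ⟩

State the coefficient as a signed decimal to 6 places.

−√(6/35) ≈ -0.414039

√[6·2!3!2!/8! · 3!2!3!1!4!1!] = √(216/35)
  +(−1)^1/∏(1,1,1,2,2,0)! = -1/4  (running -1/4)
  +(−1)^2/∏(2,0,0,1,3,1)! = 1/12  (running -1/6)
⟨..|..⟩ = √(216/35)·(-1/6) = -0.414039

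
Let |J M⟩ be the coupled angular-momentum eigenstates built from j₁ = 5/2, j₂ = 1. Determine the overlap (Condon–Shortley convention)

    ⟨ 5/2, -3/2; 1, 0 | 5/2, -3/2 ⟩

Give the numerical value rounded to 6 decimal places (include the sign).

-0.507093  (= −√(9/35))

triangle: 1!×4!×1!/7! = 24/5040
(j±m)!: 1!×4!×1!×1!×1!×4! = 576
prefactor² = (2J+1)×Δ×N² = 576/35
  k=0: +1/(0!×1!×4!×1!×0!×0!) = 1/24
  k=1: −1/(1!×0!×3!×0!×1!×1!) = -1/6
Σ = -1/8  ⇒  CG² = 576/35×(-1/8)² = 9/35
CG = −√(9/35) = -0.507093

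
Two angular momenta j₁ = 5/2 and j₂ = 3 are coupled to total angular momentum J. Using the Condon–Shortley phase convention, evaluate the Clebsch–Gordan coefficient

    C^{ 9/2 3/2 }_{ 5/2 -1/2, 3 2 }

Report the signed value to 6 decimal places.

−√(169/462) ≈ -0.604815

j₁+j₂−J=1  J+j₁−j₂=4  J−j₁+j₂=5  j₁+j₂+J+1=11
(j₁±m₁, j₂±m₂, J±M) = (2,3,5,1,6,3)
P² = 345600/77
sum k=0..1:
  [0] +1/720 = 1/720
  [1] −1/96 = -1/96
S = -13/1440
C² = P²·S² = 169/462 ; C = -0.604815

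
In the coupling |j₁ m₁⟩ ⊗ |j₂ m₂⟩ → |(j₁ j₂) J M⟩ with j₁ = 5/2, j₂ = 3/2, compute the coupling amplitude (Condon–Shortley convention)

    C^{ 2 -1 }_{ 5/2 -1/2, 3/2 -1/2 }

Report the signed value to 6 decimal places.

triangle: 2!×3!×1!/7! = 12/5040
(j±m)!: 2!×3!×1!×2!×1!×3! = 144
prefactor² = (2J+1)×Δ×N² = 12/7
  k=0: +1/(0!×2!×3!×1!×0!×0!) = 1/12
  k=1: −1/(1!×1!×2!×0!×1!×1!) = -1/2
Σ = -5/12  ⇒  CG² = 12/7×(-5/12)² = 25/84
CG = −√(25/84) = -0.545545

−√(25/84) ≈ -0.545545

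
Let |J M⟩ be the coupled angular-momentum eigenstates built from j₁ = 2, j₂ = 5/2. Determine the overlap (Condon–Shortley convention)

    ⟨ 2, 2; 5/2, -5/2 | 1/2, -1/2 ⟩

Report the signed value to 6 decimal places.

j₁+j₂−J=4  J+j₁−j₂=0  J−j₁+j₂=1  j₁+j₂+J+1=6
(j₁±m₁, j₂±m₂, J±M) = (4,0,0,5,0,1)
P² = 192
sum k=0..0:
  [0] +1/24 = 1/24
S = 1/24
C² = P²·S² = 1/3 ; C = +0.577350

+√(1/3) = +0.577350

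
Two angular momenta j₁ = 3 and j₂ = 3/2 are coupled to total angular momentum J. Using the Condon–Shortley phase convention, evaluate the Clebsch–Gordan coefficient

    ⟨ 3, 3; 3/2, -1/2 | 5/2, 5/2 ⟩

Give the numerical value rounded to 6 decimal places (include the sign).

+√(15/28) ≈ +0.731925

triangle: 2!×4!×1!/8! = 48/40320
(j±m)!: 6!×0!×1!×2!×5!×0! = 172800
prefactor² = (2J+1)×Δ×N² = 8640/7
  k=0: +1/(0!×2!×0!×1!×4!×0!) = 1/48
Σ = 1/48  ⇒  CG² = 8640/7×1/48² = 15/28
CG = +√(15/28) = +0.731925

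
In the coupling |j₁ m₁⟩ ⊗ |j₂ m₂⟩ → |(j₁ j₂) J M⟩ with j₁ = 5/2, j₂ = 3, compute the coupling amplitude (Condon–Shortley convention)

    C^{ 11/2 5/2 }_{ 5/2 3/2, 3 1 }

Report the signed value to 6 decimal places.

+0.674200

√[12·0!5!6!/12! · 4!1!4!2!8!3!] = √(6635520/11)
  +(−1)^0/∏(0,0,1,4,4,2)! = 1/1152  (running 1/1152)
⟨..|..⟩ = √(6635520/11)·(1/1152) = +0.674200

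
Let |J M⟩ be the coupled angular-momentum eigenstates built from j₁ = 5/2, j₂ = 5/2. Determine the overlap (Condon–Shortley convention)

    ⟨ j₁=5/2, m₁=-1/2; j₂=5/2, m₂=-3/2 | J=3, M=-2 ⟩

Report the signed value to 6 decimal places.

triangle: 2!×3!×3!/9! = 72/362880
(j±m)!: 2!×3!×1!×4!×1!×5! = 34560
prefactor² = (2J+1)×Δ×N² = 48
  k=0: +1/(0!×2!×3!×1!×0!×2!) = 1/24
  k=1: −1/(1!×1!×2!×0!×1!×3!) = -1/12
Σ = -1/24  ⇒  CG² = 48×(-1/24)² = 1/12
CG = −√(1/12) = -0.288675

−√(1/12) ≈ -0.288675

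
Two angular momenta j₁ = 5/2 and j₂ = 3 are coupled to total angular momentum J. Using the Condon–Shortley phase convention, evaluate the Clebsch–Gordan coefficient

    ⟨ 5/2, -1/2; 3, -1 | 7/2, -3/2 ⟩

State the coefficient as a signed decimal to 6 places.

−√(5/21) = -0.487950

triangle: 2!·3!·4!/10! = 288/3628800
(j±m)!: 2!·3!·2!·4!·2!·5! = 138240
prefactor² = (2J+1)·Δ·N² = 3072/35
  k=0: +1/(0!·2!·3!·2!·0!·2!) = 1/48
  k=1: −1/(1!·1!·2!·1!·1!·3!) = -1/12
  k=2: +1/(2!·0!·1!·0!·2!·4!) = 1/96
Σ = -5/96  ⇒  CG² = 3072/35·(-5/96)² = 5/21
CG = −√(5/21) = -0.487950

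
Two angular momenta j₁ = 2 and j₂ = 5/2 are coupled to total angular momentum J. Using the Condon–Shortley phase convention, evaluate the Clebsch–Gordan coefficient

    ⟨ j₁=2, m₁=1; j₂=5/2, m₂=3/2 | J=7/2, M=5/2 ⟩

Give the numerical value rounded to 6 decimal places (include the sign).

−√(1/63) = -0.125988

j₁+j₂−J=1  J+j₁−j₂=3  J−j₁+j₂=4  j₁+j₂+J+1=9
(j₁±m₁, j₂±m₂, J±M) = (3,1,4,1,6,1)
P² = 2304/7
sum k=0..1:
  [0] +1/48 = 1/48
  [1] −1/36 = -1/36
S = -1/144
C² = P²·S² = 1/63 ; C = -0.125988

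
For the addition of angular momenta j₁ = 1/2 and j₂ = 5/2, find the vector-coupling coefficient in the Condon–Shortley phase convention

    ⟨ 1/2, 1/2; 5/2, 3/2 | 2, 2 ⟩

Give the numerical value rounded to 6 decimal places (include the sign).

+0.408248

triangle: 1!·0!·4!/6! = 24/720
(j±m)!: 1!·0!·4!·1!·4!·0! = 576
prefactor² = (2J+1)·Δ·N² = 96
  k=0: +1/(0!·1!·0!·4!·0!·0!) = 1/24
Σ = 1/24  ⇒  CG² = 96·1/24² = 1/6
CG = +√(1/6) = +0.408248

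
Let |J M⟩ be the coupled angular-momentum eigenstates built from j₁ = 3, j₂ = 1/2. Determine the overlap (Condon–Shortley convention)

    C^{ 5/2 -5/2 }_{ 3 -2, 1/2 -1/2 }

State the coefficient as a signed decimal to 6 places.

+0.377964  (= +√(1/7))

j₁+j₂−J=1  J+j₁−j₂=5  J−j₁+j₂=0  j₁+j₂+J+1=7
(j₁±m₁, j₂±m₂, J±M) = (1,5,0,1,0,5)
P² = 14400/7
sum k=0..0:
  [0] +1/120 = 1/120
S = 1/120
C² = P²·S² = 1/7 ; C = +0.377964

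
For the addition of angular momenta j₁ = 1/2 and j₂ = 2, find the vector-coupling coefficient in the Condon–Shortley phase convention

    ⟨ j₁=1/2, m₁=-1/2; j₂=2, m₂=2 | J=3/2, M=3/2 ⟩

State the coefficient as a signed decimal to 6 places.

-0.894427  (= −√(4/5))

j₁+j₂−J=1  J+j₁−j₂=0  J−j₁+j₂=3  j₁+j₂+J+1=5
(j₁±m₁, j₂±m₂, J±M) = (0,1,4,0,3,0)
P² = 144/5
sum k=1..1:
  [1] −1/6 = -1/6
S = -1/6
C² = P²·S² = 4/5 ; C = -0.894427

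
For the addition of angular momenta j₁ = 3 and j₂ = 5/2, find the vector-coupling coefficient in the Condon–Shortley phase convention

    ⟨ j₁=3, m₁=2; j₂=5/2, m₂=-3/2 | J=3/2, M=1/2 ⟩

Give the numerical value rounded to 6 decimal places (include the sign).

−√(1/21) ≈ -0.218218

√[4·4!2!1!/8! · 5!1!1!4!2!1!] = √(192/7)
  +(−1)^0/∏(0,4,1,1,1,0)! = 1/24  (running 1/24)
  +(−1)^1/∏(1,3,0,0,2,1)! = -1/12  (running -1/24)
⟨..|..⟩ = √(192/7)·(-1/24) = -0.218218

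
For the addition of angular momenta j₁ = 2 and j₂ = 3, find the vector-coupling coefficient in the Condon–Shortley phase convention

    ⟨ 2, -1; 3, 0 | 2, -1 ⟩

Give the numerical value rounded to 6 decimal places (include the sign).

triangle: 3!*1!*3!/8! = 36/40320
(j±m)!: 1!*3!*3!*3!*1!*3! = 1296
prefactor² = (2J+1)*Δ*N² = 81/14
  k=2: +1/(2!*1!*1!*1!*0!*2!) = 1/4
  k=3: −1/(3!*0!*0!*0!*1!*3!) = -1/36
Σ = 2/9  ⇒  CG² = 81/14*2/9² = 2/7
CG = +√(2/7) = +0.534522

+√(2/7) = +0.534522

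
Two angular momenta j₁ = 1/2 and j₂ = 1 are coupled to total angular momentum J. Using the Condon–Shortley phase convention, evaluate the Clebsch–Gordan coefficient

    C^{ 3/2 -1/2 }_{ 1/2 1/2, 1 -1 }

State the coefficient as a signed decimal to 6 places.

triangle: 0!·1!·2!/4! = 2/24
(j±m)!: 1!·0!·0!·2!·1!·2! = 4
prefactor² = (2J+1)·Δ·N² = 4/3
  k=0: +1/(0!·0!·0!·0!·1!·2!) = 1/2
Σ = 1/2  ⇒  CG² = 4/3·1/2² = 1/3
CG = +√(1/3) = +0.577350

+0.577350  (= +√(1/3))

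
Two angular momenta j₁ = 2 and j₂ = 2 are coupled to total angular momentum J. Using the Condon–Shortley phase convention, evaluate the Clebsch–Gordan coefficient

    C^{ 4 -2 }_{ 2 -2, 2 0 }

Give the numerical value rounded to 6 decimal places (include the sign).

+√(3/14) = +0.462910

triangle: 0!×4!×4!/9! = 576/362880
(j±m)!: 0!×4!×2!×2!×2!×6! = 138240
prefactor² = (2J+1)×Δ×N² = 13824/7
  k=0: +1/(0!×0!×4!×2!×0!×2!) = 1/96
Σ = 1/96  ⇒  CG² = 13824/7×1/96² = 3/14
CG = +√(3/14) = +0.462910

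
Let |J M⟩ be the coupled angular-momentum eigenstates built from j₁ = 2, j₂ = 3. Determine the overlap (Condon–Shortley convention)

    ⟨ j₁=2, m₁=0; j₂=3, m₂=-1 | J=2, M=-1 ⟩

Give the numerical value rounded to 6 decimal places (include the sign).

−√(1/7) = -0.377964

triangle: 3!·1!·3!/8! = 36/40320
(j±m)!: 2!·2!·2!·4!·1!·3! = 1152
prefactor² = (2J+1)·Δ·N² = 36/7
  k=1: −1/(1!·2!·1!·1!·0!·2!) = -1/4
  k=2: +1/(2!·1!·0!·0!·1!·3!) = 1/12
Σ = -1/6  ⇒  CG² = 36/7·(-1/6)² = 1/7
CG = −√(1/7) = -0.377964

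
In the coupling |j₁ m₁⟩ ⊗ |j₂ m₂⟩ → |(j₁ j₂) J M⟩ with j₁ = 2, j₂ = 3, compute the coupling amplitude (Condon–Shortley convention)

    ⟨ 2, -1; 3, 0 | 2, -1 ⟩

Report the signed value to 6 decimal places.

+√(2/7) ≈ +0.534522

triangle: 3!×1!×3!/8! = 36/40320
(j±m)!: 1!×3!×3!×3!×1!×3! = 1296
prefactor² = (2J+1)×Δ×N² = 81/14
  k=2: +1/(2!×1!×1!×1!×0!×2!) = 1/4
  k=3: −1/(3!×0!×0!×0!×1!×3!) = -1/36
Σ = 2/9  ⇒  CG² = 81/14×2/9² = 2/7
CG = +√(2/7) = +0.534522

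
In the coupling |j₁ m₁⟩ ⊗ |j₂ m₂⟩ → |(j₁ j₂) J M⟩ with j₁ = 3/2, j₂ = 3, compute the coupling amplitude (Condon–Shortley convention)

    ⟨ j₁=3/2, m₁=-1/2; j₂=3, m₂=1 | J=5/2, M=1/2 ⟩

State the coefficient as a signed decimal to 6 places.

−√(1/70) ≈ -0.119523

j₁+j₂−J=2  J+j₁−j₂=1  J−j₁+j₂=4  j₁+j₂+J+1=8
(j₁±m₁, j₂±m₂, J±M) = (1,2,4,2,3,2)
P² = 288/35
sum k=1..2:
  [1] −1/6 = -1/6
  [2] +1/8 = 1/8
S = -1/24
C² = P²·S² = 1/70 ; C = -0.119523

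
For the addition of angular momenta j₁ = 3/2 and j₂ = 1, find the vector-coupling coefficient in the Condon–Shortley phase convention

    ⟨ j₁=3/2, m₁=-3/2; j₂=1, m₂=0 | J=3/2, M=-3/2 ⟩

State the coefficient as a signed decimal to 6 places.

√[4·1!2!1!/5! · 0!3!1!1!0!3!] = √(12/5)
  +(−1)^1/∏(1,0,2,0,0,1)! = -1/2  (running -1/2)
⟨..|..⟩ = √(12/5)·(-1/2) = -0.774597

−√(3/5) ≈ -0.774597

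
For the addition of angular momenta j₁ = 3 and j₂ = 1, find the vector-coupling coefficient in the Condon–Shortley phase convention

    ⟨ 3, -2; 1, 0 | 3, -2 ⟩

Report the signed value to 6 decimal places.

j₁+j₂−J=1  J+j₁−j₂=5  J−j₁+j₂=1  j₁+j₂+J+1=8
(j₁±m₁, j₂±m₂, J±M) = (1,5,1,1,1,5)
P² = 300
sum k=0..1:
  [0] +1/120 = 1/120
  [1] −1/24 = -1/24
S = -1/30
C² = P²·S² = 1/3 ; C = -0.577350

-0.577350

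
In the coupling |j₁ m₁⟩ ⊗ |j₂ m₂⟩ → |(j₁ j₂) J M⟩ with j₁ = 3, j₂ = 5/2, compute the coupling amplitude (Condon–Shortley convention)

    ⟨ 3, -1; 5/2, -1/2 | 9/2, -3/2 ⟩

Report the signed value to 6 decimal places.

-0.147122

triangle: 1!·5!·4!/11! = 2880/39916800
(j±m)!: 2!·4!·2!·3!·3!·6! = 2488320
prefactor² = (2J+1)·Δ·N² = 138240/77
  k=0: +1/(0!·1!·4!·2!·1!·2!) = 1/96
  k=1: −1/(1!·0!·3!·1!·2!·3!) = -1/72
Σ = -1/288  ⇒  CG² = 138240/77·(-1/288)² = 5/231
CG = −√(5/231) = -0.147122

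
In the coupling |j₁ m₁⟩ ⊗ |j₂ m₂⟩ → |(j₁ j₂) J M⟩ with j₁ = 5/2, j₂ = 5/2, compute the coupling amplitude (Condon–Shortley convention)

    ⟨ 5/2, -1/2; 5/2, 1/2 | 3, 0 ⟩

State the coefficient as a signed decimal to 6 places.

-0.298142  (= −√(4/45))

√[7·2!3!3!/9! · 2!3!3!2!3!3!] = √(36/5)
  +(−1)^0/∏(0,2,3,3,0,0)! = 1/72  (running 1/72)
  +(−1)^1/∏(1,1,2,2,1,1)! = -1/4  (running -17/72)
  +(−1)^2/∏(2,0,1,1,2,2)! = 1/8  (running -1/9)
⟨..|..⟩ = √(36/5)·(-1/9) = -0.298142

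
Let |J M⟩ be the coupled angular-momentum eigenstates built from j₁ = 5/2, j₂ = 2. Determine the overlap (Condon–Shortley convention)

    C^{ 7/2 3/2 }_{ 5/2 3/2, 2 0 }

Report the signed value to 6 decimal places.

√[8·1!4!3!/9! · 4!1!2!2!5!2!] = √(512/7)
  +(−1)^0/∏(0,1,1,2,3,1)! = 1/12  (running 1/12)
  +(−1)^1/∏(1,0,0,1,4,2)! = -1/48  (running 1/16)
⟨..|..⟩ = √(512/7)·(1/16) = +0.534522

+√(2/7) = +0.534522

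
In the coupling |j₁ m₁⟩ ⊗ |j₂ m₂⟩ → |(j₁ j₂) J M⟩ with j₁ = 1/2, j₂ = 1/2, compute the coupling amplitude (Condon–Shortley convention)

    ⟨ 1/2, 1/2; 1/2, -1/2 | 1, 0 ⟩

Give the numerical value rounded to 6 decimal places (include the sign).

√[3·0!1!1!/3! · 1!0!0!1!1!1!] = √(1/2)
  +(−1)^0/∏(0,0,0,0,1,1)! = 1  (running 1)
⟨..|..⟩ = √(1/2)·(1) = +0.707107

+0.707107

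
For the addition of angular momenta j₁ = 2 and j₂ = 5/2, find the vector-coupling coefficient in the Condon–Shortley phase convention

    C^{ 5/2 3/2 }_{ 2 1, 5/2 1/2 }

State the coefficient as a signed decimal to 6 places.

-0.414039  (= −√(6/35))

triangle: 2!*2!*3!/8! = 24/40320
(j±m)!: 3!*1!*3!*2!*4!*1! = 1728
prefactor² = (2J+1)*Δ*N² = 216/35
  k=0: +1/(0!*2!*1!*3!*1!*0!) = 1/12
  k=1: −1/(1!*1!*0!*2!*2!*1!) = -1/4
Σ = -1/6  ⇒  CG² = 216/35*(-1/6)² = 6/35
CG = −√(6/35) = -0.414039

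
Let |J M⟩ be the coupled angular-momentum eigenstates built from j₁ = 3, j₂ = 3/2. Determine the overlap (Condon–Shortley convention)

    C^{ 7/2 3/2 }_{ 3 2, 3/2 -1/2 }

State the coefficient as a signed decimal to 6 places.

+√(3/7) ≈ +0.654654

j₁+j₂−J=1  J+j₁−j₂=5  J−j₁+j₂=2  j₁+j₂+J+1=9
(j₁±m₁, j₂±m₂, J±M) = (5,1,1,2,5,2)
P² = 6400/21
sum k=0..1:
  [0] +1/24 = 1/24
  [1] −1/240 = -1/240
S = 3/80
C² = P²·S² = 3/7 ; C = +0.654654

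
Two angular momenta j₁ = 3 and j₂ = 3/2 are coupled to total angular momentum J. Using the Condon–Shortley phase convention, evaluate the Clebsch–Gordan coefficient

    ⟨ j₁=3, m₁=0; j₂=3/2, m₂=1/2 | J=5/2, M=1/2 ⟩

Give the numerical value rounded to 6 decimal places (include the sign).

-0.414039  (= −√(6/35))

j₁+j₂−J=2  J+j₁−j₂=4  J−j₁+j₂=1  j₁+j₂+J+1=8
(j₁±m₁, j₂±m₂, J±M) = (3,3,2,1,3,2)
P² = 216/35
sum k=1..2:
  [1] −1/4 = -1/4
  [2] +1/12 = 1/12
S = -1/6
C² = P²·S² = 6/35 ; C = -0.414039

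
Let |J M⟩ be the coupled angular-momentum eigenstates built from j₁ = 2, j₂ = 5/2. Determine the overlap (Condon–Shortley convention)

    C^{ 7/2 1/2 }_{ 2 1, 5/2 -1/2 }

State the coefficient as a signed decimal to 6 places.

+√(14/45) = +0.557773

triangle: 1!*3!*4!/9! = 144/362880
(j±m)!: 3!*1!*2!*3!*4!*3! = 10368
prefactor² = (2J+1)*Δ*N² = 1152/35
  k=0: +1/(0!*1!*1!*2!*2!*2!) = 1/8
  k=1: −1/(1!*0!*0!*1!*3!*3!) = -1/36
Σ = 7/72  ⇒  CG² = 1152/35*7/72² = 14/45
CG = +√(14/45) = +0.557773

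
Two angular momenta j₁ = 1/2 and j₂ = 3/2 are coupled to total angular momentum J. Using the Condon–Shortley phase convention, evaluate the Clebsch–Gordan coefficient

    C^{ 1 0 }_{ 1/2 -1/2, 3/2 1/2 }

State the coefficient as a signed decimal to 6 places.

-0.707107  (= −√(1/2))

√[3·1!0!2!/4! · 0!1!2!1!1!1!] = √(1/2)
  +(−1)^1/∏(1,0,0,1,0,1)! = -1  (running -1)
⟨..|..⟩ = √(1/2)·(-1) = -0.707107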